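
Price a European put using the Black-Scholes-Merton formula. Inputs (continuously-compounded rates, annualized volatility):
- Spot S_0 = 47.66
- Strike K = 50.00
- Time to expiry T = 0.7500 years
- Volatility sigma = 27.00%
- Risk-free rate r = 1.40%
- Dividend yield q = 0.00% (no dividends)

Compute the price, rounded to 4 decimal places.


d1 = (ln(S/K) + (r - q + 0.5*sigma^2) * T) / (sigma * sqrt(T)) = -0.04316456
d2 = d1 - sigma * sqrt(T) = -0.27699142
exp(-rT) = 0.98955493; exp(-qT) = 1.00000000
P = K * exp(-rT) * N(-d2) - S_0 * exp(-qT) * N(-d1)
N(-d1) = 0.51721482; N(-d2) = 0.60910665
P = 50.0000 * 0.98955493 * 0.60910665 - 47.6600 * 1.00000000 * 0.51721482 = 5.4868

Answer: Price = 5.4868


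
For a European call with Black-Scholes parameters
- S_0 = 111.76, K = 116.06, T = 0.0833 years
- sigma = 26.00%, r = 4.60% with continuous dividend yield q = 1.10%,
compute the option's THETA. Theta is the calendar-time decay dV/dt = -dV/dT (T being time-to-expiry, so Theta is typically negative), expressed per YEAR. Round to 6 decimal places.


d1 = -0.4267366857; d2 = -0.5017772081
phi(d1) = 0.3642223914; exp(-qT) = 0.9990841197; exp(-rT) = 0.9961755320
Theta = -S*exp(-qT)*phi(d1)*sigma/(2*sqrt(T)) - r*K*exp(-rT)*N(d2) + q*S*exp(-qT)*N(d1)
N(d1) = 0.3347855634; N(d2) = 0.3079121236; sqrt(T) = 0.2886173938
Term 1 = -111.7600 * 0.9990841197 * 0.3642223914 * 0.2600 / (2 * 0.2886173938) = -18.3179108982
Term 2 = -0.0460 * 116.0600 * 0.9961755320 * 0.3079121236 = -1.6375820049
Term 3 = 0.0110 * 111.7600 * 0.9990841197 * 0.3347855634 = 0.4111950296
Theta = -18.3179108982 + (-1.6375820049) + (0.4111950296) = -19.544298

Answer: Theta = -19.544298


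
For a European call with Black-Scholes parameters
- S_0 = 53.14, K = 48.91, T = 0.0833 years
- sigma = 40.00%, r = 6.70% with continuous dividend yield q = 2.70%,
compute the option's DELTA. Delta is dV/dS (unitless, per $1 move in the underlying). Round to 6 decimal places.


Answer: Delta = 0.787839

Derivation:
d1 = 0.8050802531; d2 = 0.6896332956
phi(d1) = 0.2885128538; exp(-qT) = 0.9977534273; exp(-rT) = 0.9944344454
N(d1) = 0.7896133149
Delta = exp(-qT) * N(d1) = 0.9977534273 * 0.7896133149 = 0.787839


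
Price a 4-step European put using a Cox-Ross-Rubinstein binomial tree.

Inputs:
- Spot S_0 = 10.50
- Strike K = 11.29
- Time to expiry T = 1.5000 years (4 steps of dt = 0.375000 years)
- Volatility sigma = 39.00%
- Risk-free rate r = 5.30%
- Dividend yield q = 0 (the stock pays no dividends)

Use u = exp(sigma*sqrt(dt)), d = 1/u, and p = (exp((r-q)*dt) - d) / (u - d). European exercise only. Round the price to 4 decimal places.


dt = T/N = 0.375000
u = exp(sigma*sqrt(dt)) = 1.269757; d = 1/u = 0.787552
p = (exp((r-q)*dt) - d) / (u - d) = 0.482205
Discount per step: exp(-r*dt) = 0.980321
Stock lattice S(k, i) with i counting down-moves:
  k=0: S(0,0) = 10.5000
  k=1: S(1,0) = 13.3324; S(1,1) = 8.2693
  k=2: S(2,0) = 16.9290; S(2,1) = 10.5000; S(2,2) = 6.5125
  k=3: S(3,0) = 21.4957; S(3,1) = 13.3324; S(3,2) = 8.2693; S(3,3) = 5.1289
  k=4: S(4,0) = 27.2943; S(4,1) = 16.9290; S(4,2) = 10.5000; S(4,3) = 6.5125; S(4,4) = 4.0393
Terminal payoffs V(N, i) = max(K - S_T, 0):
  V(4,0) = 0.000000; V(4,1) = 0.000000; V(4,2) = 0.790000; V(4,3) = 4.777491; V(4,4) = 7.250688
Backward induction: V(k, i) = exp(-r*dt) * [p * V(k+1, i) + (1-p) * V(k+1, i+1)].
  V(3,0) = exp(-r*dt) * [p*0.000000 + (1-p)*0.000000] = 0.000000
  V(3,1) = exp(-r*dt) * [p*0.000000 + (1-p)*0.790000] = 0.401008
  V(3,2) = exp(-r*dt) * [p*0.790000 + (1-p)*4.777491] = 2.798525
  V(3,3) = exp(-r*dt) * [p*4.777491 + (1-p)*7.250688] = 5.938884
  V(2,0) = exp(-r*dt) * [p*0.000000 + (1-p)*0.401008] = 0.203554
  V(2,1) = exp(-r*dt) * [p*0.401008 + (1-p)*2.798525] = 1.610109
  V(2,2) = exp(-r*dt) * [p*2.798525 + (1-p)*5.938884] = 4.337516
  V(1,0) = exp(-r*dt) * [p*0.203554 + (1-p)*1.610109] = 0.913523
  V(1,1) = exp(-r*dt) * [p*1.610109 + (1-p)*4.337516] = 2.962870
  V(0,0) = exp(-r*dt) * [p*0.913523 + (1-p)*2.962870] = 1.935805

Answer: Price = V(0,0) = 1.9358


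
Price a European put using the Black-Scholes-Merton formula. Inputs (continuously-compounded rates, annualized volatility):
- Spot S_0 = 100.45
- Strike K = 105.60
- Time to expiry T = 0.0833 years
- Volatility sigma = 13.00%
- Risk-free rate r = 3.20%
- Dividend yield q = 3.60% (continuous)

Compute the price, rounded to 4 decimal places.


Answer: Price = 5.3302

Derivation:
d1 = (ln(S/K) + (r - q + 0.5*sigma^2) * T) / (sigma * sqrt(T)) = -1.32268789
d2 = d1 - sigma * sqrt(T) = -1.36020815
exp(-rT) = 0.99733795; exp(-qT) = 0.99700569
P = K * exp(-rT) * N(-d2) - S_0 * exp(-qT) * N(-d1)
N(-d1) = 0.90703040; N(-d2) = 0.91311797
P = 105.6000 * 0.99733795 * 0.91311797 - 100.4500 * 0.99700569 * 0.90703040 = 5.3302


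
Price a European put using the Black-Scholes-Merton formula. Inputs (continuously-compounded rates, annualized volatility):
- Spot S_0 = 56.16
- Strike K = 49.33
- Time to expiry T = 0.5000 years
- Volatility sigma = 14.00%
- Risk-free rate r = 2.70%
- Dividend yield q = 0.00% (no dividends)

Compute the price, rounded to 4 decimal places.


Answer: Price = 0.1711

Derivation:
d1 = (ln(S/K) + (r - q + 0.5*sigma^2) * T) / (sigma * sqrt(T)) = 1.49575656
d2 = d1 - sigma * sqrt(T) = 1.39676161
exp(-rT) = 0.98659072; exp(-qT) = 1.00000000
P = K * exp(-rT) * N(-d2) - S_0 * exp(-qT) * N(-d1)
N(-d1) = 0.06735855; N(-d2) = 0.08124264
P = 49.3300 * 0.98659072 * 0.08124264 - 56.1600 * 1.00000000 * 0.06735855 = 0.1711


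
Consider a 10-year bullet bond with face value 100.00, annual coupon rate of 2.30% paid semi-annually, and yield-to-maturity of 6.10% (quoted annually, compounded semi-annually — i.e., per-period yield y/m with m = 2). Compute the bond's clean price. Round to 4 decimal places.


Answer: Price = 71.8630

Derivation:
Coupon per period c = face * coupon_rate / m = 1.150000
Periods per year m = 2; per-period yield y/m = 0.030500
Number of cashflows N = 20
Cashflows (t years, CF_t, discount factor 1/(1+y/m)^(m*t), PV):
  t = 0.5000: CF_t = 1.150000, DF = 0.970403, PV = 1.115963
  t = 1.0000: CF_t = 1.150000, DF = 0.941681, PV = 1.082934
  t = 1.5000: CF_t = 1.150000, DF = 0.913810, PV = 1.050882
  t = 2.0000: CF_t = 1.150000, DF = 0.886764, PV = 1.019779
  t = 2.5000: CF_t = 1.150000, DF = 0.860518, PV = 0.989596
  t = 3.0000: CF_t = 1.150000, DF = 0.835049, PV = 0.960306
  t = 3.5000: CF_t = 1.150000, DF = 0.810334, PV = 0.931884
  t = 4.0000: CF_t = 1.150000, DF = 0.786350, PV = 0.904303
  t = 4.5000: CF_t = 1.150000, DF = 0.763076, PV = 0.877538
  t = 5.0000: CF_t = 1.150000, DF = 0.740491, PV = 0.851565
  t = 5.5000: CF_t = 1.150000, DF = 0.718575, PV = 0.826361
  t = 6.0000: CF_t = 1.150000, DF = 0.697307, PV = 0.801903
  t = 6.5000: CF_t = 1.150000, DF = 0.676669, PV = 0.778169
  t = 7.0000: CF_t = 1.150000, DF = 0.656641, PV = 0.755137
  t = 7.5000: CF_t = 1.150000, DF = 0.637206, PV = 0.732787
  t = 8.0000: CF_t = 1.150000, DF = 0.618347, PV = 0.711099
  t = 8.5000: CF_t = 1.150000, DF = 0.600045, PV = 0.690052
  t = 9.0000: CF_t = 1.150000, DF = 0.582286, PV = 0.669628
  t = 9.5000: CF_t = 1.150000, DF = 0.565052, PV = 0.649809
  t = 10.0000: CF_t = 101.150000, DF = 0.548328, PV = 55.463333
Price P = sum_t PV_t = 71.863029


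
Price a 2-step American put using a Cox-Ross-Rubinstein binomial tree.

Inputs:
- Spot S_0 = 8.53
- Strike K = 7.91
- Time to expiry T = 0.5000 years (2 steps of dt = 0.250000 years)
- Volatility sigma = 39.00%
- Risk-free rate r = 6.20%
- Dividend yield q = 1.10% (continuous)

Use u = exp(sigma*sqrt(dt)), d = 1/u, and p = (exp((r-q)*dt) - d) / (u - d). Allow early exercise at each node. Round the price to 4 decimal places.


Answer: Price = V(0,0) = 0.5508

Derivation:
dt = T/N = 0.250000
u = exp(sigma*sqrt(dt)) = 1.215311; d = 1/u = 0.822835
p = (exp((r-q)*dt) - d) / (u - d) = 0.484098
Discount per step: exp(-r*dt) = 0.984620
Stock lattice S(k, i) with i counting down-moves:
  k=0: S(0,0) = 8.5300
  k=1: S(1,0) = 10.3666; S(1,1) = 7.0188
  k=2: S(2,0) = 12.5986; S(2,1) = 8.5300; S(2,2) = 5.7753
Terminal payoffs V(N, i) = max(K - S_T, 0):
  V(2,0) = 0.000000; V(2,1) = 0.000000; V(2,2) = 2.134705
Backward induction: V(k, i) = exp(-r*dt) * [p * V(k+1, i) + (1-p) * V(k+1, i+1)]; then take max(V_cont, immediate exercise) for American.
  V(1,0) = exp(-r*dt) * [p*0.000000 + (1-p)*0.000000] = 0.000000; exercise = 0.000000; V(1,0) = max -> 0.000000
  V(1,1) = exp(-r*dt) * [p*0.000000 + (1-p)*2.134705] = 1.084360; exercise = 0.891220; V(1,1) = max -> 1.084360
  V(0,0) = exp(-r*dt) * [p*0.000000 + (1-p)*1.084360] = 0.550819; exercise = 0.000000; V(0,0) = max -> 0.550819


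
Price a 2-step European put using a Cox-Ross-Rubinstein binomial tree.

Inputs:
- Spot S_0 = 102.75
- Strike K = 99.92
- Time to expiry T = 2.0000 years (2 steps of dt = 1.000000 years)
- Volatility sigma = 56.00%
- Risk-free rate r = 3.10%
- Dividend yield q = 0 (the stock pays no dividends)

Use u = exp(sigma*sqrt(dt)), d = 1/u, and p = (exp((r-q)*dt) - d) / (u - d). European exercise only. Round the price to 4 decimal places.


Answer: Price = V(0,0) = 23.2018

Derivation:
dt = T/N = 1.000000
u = exp(sigma*sqrt(dt)) = 1.750673; d = 1/u = 0.571209
p = (exp((r-q)*dt) - d) / (u - d) = 0.390242
Discount per step: exp(-r*dt) = 0.969476
Stock lattice S(k, i) with i counting down-moves:
  k=0: S(0,0) = 102.7500
  k=1: S(1,0) = 179.8816; S(1,1) = 58.6917
  k=2: S(2,0) = 314.9138; S(2,1) = 102.7500; S(2,2) = 33.5252
Terminal payoffs V(N, i) = max(K - S_T, 0):
  V(2,0) = 0.000000; V(2,1) = 0.000000; V(2,2) = 66.394751
Backward induction: V(k, i) = exp(-r*dt) * [p * V(k+1, i) + (1-p) * V(k+1, i+1)].
  V(1,0) = exp(-r*dt) * [p*0.000000 + (1-p)*0.000000] = 0.000000
  V(1,1) = exp(-r*dt) * [p*0.000000 + (1-p)*66.394751] = 39.248943
  V(0,0) = exp(-r*dt) * [p*0.000000 + (1-p)*39.248943] = 23.201827


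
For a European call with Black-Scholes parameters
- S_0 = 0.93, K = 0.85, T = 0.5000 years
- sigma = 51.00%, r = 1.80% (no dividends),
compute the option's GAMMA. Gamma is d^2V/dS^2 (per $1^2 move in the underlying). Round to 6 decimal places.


d1 = 0.4546925003; d2 = 0.0940680419
phi(d1) = 0.3597625070; exp(-qT) = 1.0000000000; exp(-rT) = 0.9910403788
Gamma = exp(-qT) * phi(d1) / (S * sigma * sqrt(T)) = 1.0000000000 * 0.3597625070 / (0.9300 * 0.5100 * 0.7071067812) = 1.072699

Answer: Gamma = 1.072699


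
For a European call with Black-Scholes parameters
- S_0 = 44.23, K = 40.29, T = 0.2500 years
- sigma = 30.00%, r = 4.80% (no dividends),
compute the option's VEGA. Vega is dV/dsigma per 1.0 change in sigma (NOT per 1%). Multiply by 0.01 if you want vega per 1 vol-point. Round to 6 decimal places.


d1 = 0.7769999512; d2 = 0.6269999512
phi(d1) = 0.2949931937; exp(-qT) = 1.0000000000; exp(-rT) = 0.9880717129
Vega = S * exp(-qT) * phi(d1) * sqrt(T) = 44.2300 * 1.0000000000 * 0.2949931937 * 0.5000000000 = 6.523774

Answer: Vega = 6.523774


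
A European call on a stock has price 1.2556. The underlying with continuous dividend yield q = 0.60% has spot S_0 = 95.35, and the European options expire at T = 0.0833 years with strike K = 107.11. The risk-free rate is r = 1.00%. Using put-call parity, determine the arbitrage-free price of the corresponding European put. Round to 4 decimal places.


Put-call parity: C - P = S_0 * exp(-qT) - K * exp(-rT).
S_0 * exp(-qT) = 95.3500 * 0.99950032 = 95.30235598
K * exp(-rT) = 107.1100 * 0.99916735 = 107.02081452
P = C - S*exp(-qT) + K*exp(-rT)
P = 1.2556 - 95.30235598 + 107.02081452 = 12.9741

Answer: Put price = 12.9741


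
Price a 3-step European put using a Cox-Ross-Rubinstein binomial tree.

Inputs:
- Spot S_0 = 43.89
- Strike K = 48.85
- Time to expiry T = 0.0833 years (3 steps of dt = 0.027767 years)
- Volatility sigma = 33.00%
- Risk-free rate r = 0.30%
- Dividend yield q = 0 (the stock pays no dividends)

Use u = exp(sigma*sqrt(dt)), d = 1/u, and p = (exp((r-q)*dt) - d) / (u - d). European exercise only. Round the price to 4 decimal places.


Answer: Price = V(0,0) = 5.2841

Derivation:
dt = T/N = 0.027767
u = exp(sigma*sqrt(dt)) = 1.056529; d = 1/u = 0.946496
p = (exp((r-q)*dt) - d) / (u - d) = 0.487013
Discount per step: exp(-r*dt) = 0.999917
Stock lattice S(k, i) with i counting down-moves:
  k=0: S(0,0) = 43.8900
  k=1: S(1,0) = 46.3711; S(1,1) = 41.5417
  k=2: S(2,0) = 48.9924; S(2,1) = 43.8900; S(2,2) = 39.3190
  k=3: S(3,0) = 51.7619; S(3,1) = 46.3711; S(3,2) = 41.5417; S(3,3) = 37.2153
Terminal payoffs V(N, i) = max(K - S_T, 0):
  V(3,0) = 0.000000; V(3,1) = 2.478943; V(3,2) = 7.308310; V(3,3) = 11.634717
Backward induction: V(k, i) = exp(-r*dt) * [p * V(k+1, i) + (1-p) * V(k+1, i+1)].
  V(2,0) = exp(-r*dt) * [p*0.000000 + (1-p)*2.478943] = 1.271559
  V(2,1) = exp(-r*dt) * [p*2.478943 + (1-p)*7.308310] = 4.955931
  V(2,2) = exp(-r*dt) * [p*7.308310 + (1-p)*11.634717] = 9.526906
  V(1,0) = exp(-r*dt) * [p*1.271559 + (1-p)*4.955931] = 3.161329
  V(1,1) = exp(-r*dt) * [p*4.955931 + (1-p)*9.526906] = 7.300172
  V(0,0) = exp(-r*dt) * [p*3.161329 + (1-p)*7.300172] = 5.284061


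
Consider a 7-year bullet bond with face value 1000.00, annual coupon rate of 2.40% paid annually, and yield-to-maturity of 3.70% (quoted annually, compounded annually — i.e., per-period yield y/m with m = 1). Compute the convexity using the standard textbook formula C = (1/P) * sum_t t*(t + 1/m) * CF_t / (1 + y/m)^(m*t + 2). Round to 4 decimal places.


Coupon per period c = face * coupon_rate / m = 24.000000
Periods per year m = 1; per-period yield y/m = 0.037000
Number of cashflows N = 7
Cashflows (t years, CF_t, discount factor 1/(1+y/m)^(m*t), PV):
  t = 1.0000: CF_t = 24.000000, DF = 0.964320, PV = 23.143684
  t = 2.0000: CF_t = 24.000000, DF = 0.929913, PV = 22.317921
  t = 3.0000: CF_t = 24.000000, DF = 0.896734, PV = 21.521621
  t = 4.0000: CF_t = 24.000000, DF = 0.864739, PV = 20.753733
  t = 5.0000: CF_t = 24.000000, DF = 0.833885, PV = 20.013243
  t = 6.0000: CF_t = 24.000000, DF = 0.804132, PV = 19.299173
  t = 7.0000: CF_t = 1024.000000, DF = 0.775441, PV = 794.051484
Price P = sum_t PV_t = 921.100858
Convexity numerator sum_t t*(t + 1/m) * CF_t / (1+y/m)^(m*t + 2):
  t = 1.0000: term = 43.043241
  t = 2.0000: term = 124.522395
  t = 3.0000: term = 240.158911
  t = 4.0000: term = 385.983464
  t = 5.0000: term = 558.317450
  t = 6.0000: term = 753.755477
  t = 7.0000: term = 41350.348692
Convexity = (1/P) * sum = 43456.129631 / 921.100858 = 47.178470

Answer: Convexity = 47.1785


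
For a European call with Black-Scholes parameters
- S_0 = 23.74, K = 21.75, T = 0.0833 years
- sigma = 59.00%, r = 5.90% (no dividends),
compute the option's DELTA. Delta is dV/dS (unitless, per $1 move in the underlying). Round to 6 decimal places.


d1 = 0.6281302522; d2 = 0.4578459899
phi(d1) = 0.3275179750; exp(-qT) = 1.0000000000; exp(-rT) = 0.9950973574
N(d1) = 0.7350406917
Delta = exp(-qT) * N(d1) = 1.0000000000 * 0.7350406917 = 0.735041

Answer: Delta = 0.735041


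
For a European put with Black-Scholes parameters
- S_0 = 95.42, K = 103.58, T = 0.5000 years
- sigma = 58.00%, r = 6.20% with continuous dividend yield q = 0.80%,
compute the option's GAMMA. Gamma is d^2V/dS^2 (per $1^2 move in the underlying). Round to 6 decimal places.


Answer: Gamma = 0.010128

Derivation:
d1 = 0.0708178148; d2 = -0.3393041183
phi(d1) = 0.3979431534; exp(-qT) = 0.9960079893; exp(-rT) = 0.9694755731
Gamma = exp(-qT) * phi(d1) / (S * sigma * sqrt(T)) = 0.9960079893 * 0.3979431534 / (95.4200 * 0.5800 * 0.7071067812) = 0.010128


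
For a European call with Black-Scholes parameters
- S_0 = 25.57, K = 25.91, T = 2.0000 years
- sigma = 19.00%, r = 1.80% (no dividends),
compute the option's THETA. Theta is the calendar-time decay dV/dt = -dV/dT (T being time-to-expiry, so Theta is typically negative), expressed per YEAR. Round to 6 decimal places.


d1 = 0.2191688437; d2 = -0.0495317332
phi(d1) = 0.3894748350; exp(-qT) = 1.0000000000; exp(-rT) = 0.9646402935
Theta = -S*exp(-qT)*phi(d1)*sigma/(2*sqrt(T)) - r*K*exp(-rT)*N(d2) + q*S*exp(-qT)*N(d1)
N(d1) = 0.5867407377; N(d2) = 0.4802477744; sqrt(T) = 1.4142135624
Term 1 = -25.5700 * 1.0000000000 * 0.3894748350 * 0.1900 / (2 * 1.4142135624) = -0.6689886313
Term 2 = -0.0180 * 25.9100 * 0.9646402935 * 0.4802477744 = -0.2160581622
Term 3 = 0 (no dividend yield, q = 0)
Theta = -0.6689886313 + (-0.2160581622) + (0.0000000000) = -0.885047

Answer: Theta = -0.885047


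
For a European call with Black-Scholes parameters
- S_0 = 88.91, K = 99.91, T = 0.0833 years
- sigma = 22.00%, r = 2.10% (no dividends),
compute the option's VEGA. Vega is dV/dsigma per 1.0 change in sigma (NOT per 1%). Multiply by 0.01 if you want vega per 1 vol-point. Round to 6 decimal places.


Answer: Vega = 2.108184

Derivation:
d1 = -1.7777546115; d2 = -1.8412504382
phi(d1) = 0.0821552719; exp(-qT) = 1.0000000000; exp(-rT) = 0.9982522291
Vega = S * exp(-qT) * phi(d1) * sqrt(T) = 88.9100 * 1.0000000000 * 0.0821552719 * 0.2886173938 = 2.108184


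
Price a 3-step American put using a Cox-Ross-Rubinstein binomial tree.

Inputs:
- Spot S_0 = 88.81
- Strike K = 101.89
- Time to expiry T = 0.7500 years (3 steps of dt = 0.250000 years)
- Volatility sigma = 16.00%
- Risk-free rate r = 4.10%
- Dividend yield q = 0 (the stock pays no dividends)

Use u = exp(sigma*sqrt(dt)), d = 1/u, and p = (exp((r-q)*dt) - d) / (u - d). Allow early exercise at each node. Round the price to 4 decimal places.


dt = T/N = 0.250000
u = exp(sigma*sqrt(dt)) = 1.083287; d = 1/u = 0.923116
p = (exp((r-q)*dt) - d) / (u - d) = 0.544334
Discount per step: exp(-r*dt) = 0.989802
Stock lattice S(k, i) with i counting down-moves:
  k=0: S(0,0) = 88.8100
  k=1: S(1,0) = 96.2067; S(1,1) = 81.9820
  k=2: S(2,0) = 104.2195; S(2,1) = 88.8100; S(2,2) = 75.6789
  k=3: S(3,0) = 112.8996; S(3,1) = 96.2067; S(3,2) = 81.9820; S(3,3) = 69.8604
Terminal payoffs V(N, i) = max(K - S_T, 0):
  V(3,0) = 0.000000; V(3,1) = 5.683276; V(3,2) = 19.908037; V(3,3) = 32.029580
Backward induction: V(k, i) = exp(-r*dt) * [p * V(k+1, i) + (1-p) * V(k+1, i+1)]; then take max(V_cont, immediate exercise) for American.
  V(2,0) = exp(-r*dt) * [p*0.000000 + (1-p)*5.683276] = 2.563267; exercise = 0.000000; V(2,0) = max -> 2.563267
  V(2,1) = exp(-r*dt) * [p*5.683276 + (1-p)*19.908037] = 12.040962; exercise = 13.080000; V(2,1) = max -> 13.080000
  V(2,2) = exp(-r*dt) * [p*19.908037 + (1-p)*32.029580] = 25.172072; exercise = 26.211110; V(2,2) = max -> 26.211110
  V(1,0) = exp(-r*dt) * [p*2.563267 + (1-p)*13.080000] = 7.280377; exercise = 5.683276; V(1,0) = max -> 7.280377
  V(1,1) = exp(-r*dt) * [p*13.080000 + (1-p)*26.211110] = 18.868999; exercise = 19.908037; V(1,1) = max -> 19.908037
  V(0,0) = exp(-r*dt) * [p*7.280377 + (1-p)*19.908037] = 12.901453; exercise = 13.080000; V(0,0) = max -> 13.080000

Answer: Price = V(0,0) = 13.0800


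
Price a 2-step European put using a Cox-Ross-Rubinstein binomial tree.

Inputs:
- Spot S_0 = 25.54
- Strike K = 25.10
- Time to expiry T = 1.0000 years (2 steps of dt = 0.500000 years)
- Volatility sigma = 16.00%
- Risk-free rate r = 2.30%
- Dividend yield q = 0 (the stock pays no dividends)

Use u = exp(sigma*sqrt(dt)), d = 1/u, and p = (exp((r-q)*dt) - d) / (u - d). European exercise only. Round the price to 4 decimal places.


Answer: Price = V(0,0) = 1.0532

Derivation:
dt = T/N = 0.500000
u = exp(sigma*sqrt(dt)) = 1.119785; d = 1/u = 0.893028
p = (exp((r-q)*dt) - d) / (u - d) = 0.522754
Discount per step: exp(-r*dt) = 0.988566
Stock lattice S(k, i) with i counting down-moves:
  k=0: S(0,0) = 25.5400
  k=1: S(1,0) = 28.5993; S(1,1) = 22.8079
  k=2: S(2,0) = 32.0251; S(2,1) = 25.5400; S(2,2) = 20.3681
Terminal payoffs V(N, i) = max(K - S_T, 0):
  V(2,0) = 0.000000; V(2,1) = 0.000000; V(2,2) = 4.731865
Backward induction: V(k, i) = exp(-r*dt) * [p * V(k+1, i) + (1-p) * V(k+1, i+1)].
  V(1,0) = exp(-r*dt) * [p*0.000000 + (1-p)*0.000000] = 0.000000
  V(1,1) = exp(-r*dt) * [p*0.000000 + (1-p)*4.731865] = 2.232444
  V(0,0) = exp(-r*dt) * [p*0.000000 + (1-p)*2.232444] = 1.053244


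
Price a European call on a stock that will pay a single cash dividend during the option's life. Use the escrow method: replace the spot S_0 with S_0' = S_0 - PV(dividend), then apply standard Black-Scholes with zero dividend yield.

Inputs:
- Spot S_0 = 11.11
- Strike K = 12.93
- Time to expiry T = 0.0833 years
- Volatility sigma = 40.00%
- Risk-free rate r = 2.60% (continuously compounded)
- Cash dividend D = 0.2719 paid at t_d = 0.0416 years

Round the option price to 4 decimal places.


Answer: Price = 0.0391

Derivation:
PV(D) = D * exp(-r * t_d) = 0.2719 * 0.99891898 = 0.27160607
S_0' = S_0 - PV(D) = 11.1100 - 0.27160607 = 10.83839393
d1 = (ln(S_0'/K) + (r + sigma^2/2)*T) / (sigma*sqrt(T)) = -1.45197044
d2 = d1 - sigma*sqrt(T) = -1.56741739
exp(-rT) = 0.99783654
N(d1) = 0.07325491; N(d2) = 0.05850858
C = S_0' * N(d1) - K * exp(-rT) * N(d2) = 10.83839393 * 0.07325491 - 12.9300 * 0.99783654 * 0.05850858 = 0.0391


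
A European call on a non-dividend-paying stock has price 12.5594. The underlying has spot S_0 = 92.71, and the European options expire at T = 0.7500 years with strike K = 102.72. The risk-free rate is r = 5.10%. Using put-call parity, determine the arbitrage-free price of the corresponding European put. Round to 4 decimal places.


Answer: Put price = 18.7146

Derivation:
Put-call parity: C - P = S_0 * exp(-qT) - K * exp(-rT).
S_0 * exp(-qT) = 92.7100 * 1.00000000 = 92.71000000
K * exp(-rT) = 102.7200 * 0.96247229 = 98.86515391
P = C - S*exp(-qT) + K*exp(-rT)
P = 12.5594 - 92.71000000 + 98.86515391 = 18.7146


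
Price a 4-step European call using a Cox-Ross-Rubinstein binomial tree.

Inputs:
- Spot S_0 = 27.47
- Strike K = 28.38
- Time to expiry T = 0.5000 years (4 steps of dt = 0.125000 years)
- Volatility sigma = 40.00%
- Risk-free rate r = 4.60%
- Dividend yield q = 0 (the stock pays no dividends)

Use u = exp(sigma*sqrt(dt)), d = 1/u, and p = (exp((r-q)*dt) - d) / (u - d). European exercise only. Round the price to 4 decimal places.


dt = T/N = 0.125000
u = exp(sigma*sqrt(dt)) = 1.151910; d = 1/u = 0.868123
p = (exp((r-q)*dt) - d) / (u - d) = 0.485024
Discount per step: exp(-r*dt) = 0.994266
Stock lattice S(k, i) with i counting down-moves:
  k=0: S(0,0) = 27.4700
  k=1: S(1,0) = 31.6430; S(1,1) = 23.8474
  k=2: S(2,0) = 36.4498; S(2,1) = 27.4700; S(2,2) = 20.7024
  k=3: S(3,0) = 41.9869; S(3,1) = 31.6430; S(3,2) = 23.8474; S(3,3) = 17.9723
  k=4: S(4,0) = 48.3652; S(4,1) = 36.4498; S(4,2) = 27.4700; S(4,3) = 20.7024; S(4,4) = 15.6022
Terminal payoffs V(N, i) = max(S_T - K, 0):
  V(4,0) = 19.985170; V(4,1) = 8.069845; V(4,2) = 0.000000; V(4,3) = 0.000000; V(4,4) = 0.000000
Backward induction: V(k, i) = exp(-r*dt) * [p * V(k+1, i) + (1-p) * V(k+1, i+1)].
  V(3,0) = exp(-r*dt) * [p*19.985170 + (1-p)*8.069845] = 13.769655
  V(3,1) = exp(-r*dt) * [p*8.069845 + (1-p)*0.000000] = 3.891624
  V(3,2) = exp(-r*dt) * [p*0.000000 + (1-p)*0.000000] = 0.000000
  V(3,3) = exp(-r*dt) * [p*0.000000 + (1-p)*0.000000] = 0.000000
  V(2,0) = exp(-r*dt) * [p*13.769655 + (1-p)*3.891624] = 8.632919
  V(2,1) = exp(-r*dt) * [p*3.891624 + (1-p)*0.000000] = 1.876707
  V(2,2) = exp(-r*dt) * [p*0.000000 + (1-p)*0.000000] = 0.000000
  V(1,0) = exp(-r*dt) * [p*8.632919 + (1-p)*1.876707] = 5.124081
  V(1,1) = exp(-r*dt) * [p*1.876707 + (1-p)*0.000000] = 0.905028
  V(0,0) = exp(-r*dt) * [p*5.124081 + (1-p)*0.905028] = 2.934446

Answer: Price = V(0,0) = 2.9344


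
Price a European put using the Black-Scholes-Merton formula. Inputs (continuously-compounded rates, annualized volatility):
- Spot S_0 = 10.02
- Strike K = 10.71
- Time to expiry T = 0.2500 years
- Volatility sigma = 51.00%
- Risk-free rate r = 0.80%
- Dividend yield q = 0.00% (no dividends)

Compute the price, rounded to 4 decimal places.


Answer: Price = 1.4181

Derivation:
d1 = (ln(S/K) + (r - q + 0.5*sigma^2) * T) / (sigma * sqrt(T)) = -0.12581290
d2 = d1 - sigma * sqrt(T) = -0.38081290
exp(-rT) = 0.99800200; exp(-qT) = 1.00000000
P = K * exp(-rT) * N(-d2) - S_0 * exp(-qT) * N(-d1)
N(-d1) = 0.55005998; N(-d2) = 0.64832896
P = 10.7100 * 0.99800200 * 0.64832896 - 10.0200 * 1.00000000 * 0.55005998 = 1.4181


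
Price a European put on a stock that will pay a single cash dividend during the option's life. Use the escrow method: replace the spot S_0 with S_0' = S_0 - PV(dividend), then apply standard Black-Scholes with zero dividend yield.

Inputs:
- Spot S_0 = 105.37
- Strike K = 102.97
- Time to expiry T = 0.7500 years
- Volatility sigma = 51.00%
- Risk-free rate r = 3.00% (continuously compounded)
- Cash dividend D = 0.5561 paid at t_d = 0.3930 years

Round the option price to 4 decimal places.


PV(D) = D * exp(-r * t_d) = 0.5561 * 0.98827923 = 0.54958208
S_0' = S_0 - PV(D) = 105.3700 - 0.54958208 = 104.82041792
d1 = (ln(S_0'/K) + (r + sigma^2/2)*T) / (sigma*sqrt(T)) = 0.31210513
d2 = d1 - sigma*sqrt(T) = -0.12956782
exp(-rT) = 0.97775124
N(-d1) = 0.37748031; N(-d2) = 0.55154582
P = K * exp(-rT) * N(-d2) - S_0' * N(-d1) = 102.9700 * 0.97775124 * 0.55154582 - 104.82041792 * 0.37748031 = 15.9615

Answer: Price = 15.9615


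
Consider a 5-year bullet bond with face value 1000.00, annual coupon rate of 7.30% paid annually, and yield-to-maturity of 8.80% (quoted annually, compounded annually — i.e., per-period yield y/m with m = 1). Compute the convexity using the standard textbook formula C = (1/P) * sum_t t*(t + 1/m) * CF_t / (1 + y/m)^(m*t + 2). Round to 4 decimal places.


Coupon per period c = face * coupon_rate / m = 73.000000
Periods per year m = 1; per-period yield y/m = 0.088000
Number of cashflows N = 5
Cashflows (t years, CF_t, discount factor 1/(1+y/m)^(m*t), PV):
  t = 1.0000: CF_t = 73.000000, DF = 0.919118, PV = 67.095588
  t = 2.0000: CF_t = 73.000000, DF = 0.844777, PV = 61.668739
  t = 3.0000: CF_t = 73.000000, DF = 0.776450, PV = 56.680826
  t = 4.0000: CF_t = 73.000000, DF = 0.713649, PV = 52.096348
  t = 5.0000: CF_t = 1073.000000, DF = 0.655927, PV = 703.809695
Price P = sum_t PV_t = 941.351197
Convexity numerator sum_t t*(t + 1/m) * CF_t / (1+y/m)^(m*t + 2):
  t = 1.0000: term = 113.361653
  t = 2.0000: term = 312.578087
  t = 3.0000: term = 574.592072
  t = 4.0000: term = 880.196188
  t = 5.0000: term = 17836.872550
Convexity = (1/P) * sum = 19717.600550 / 941.351197 = 20.946062

Answer: Convexity = 20.9461


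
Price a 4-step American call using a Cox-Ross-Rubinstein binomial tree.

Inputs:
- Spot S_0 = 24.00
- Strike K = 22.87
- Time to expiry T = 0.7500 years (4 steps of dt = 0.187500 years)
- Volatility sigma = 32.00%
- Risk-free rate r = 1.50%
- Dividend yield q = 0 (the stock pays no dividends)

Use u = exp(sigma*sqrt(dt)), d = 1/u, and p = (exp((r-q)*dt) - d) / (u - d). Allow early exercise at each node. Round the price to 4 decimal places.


dt = T/N = 0.187500
u = exp(sigma*sqrt(dt)) = 1.148623; d = 1/u = 0.870607
p = (exp((r-q)*dt) - d) / (u - d) = 0.475545
Discount per step: exp(-r*dt) = 0.997191
Stock lattice S(k, i) with i counting down-moves:
  k=0: S(0,0) = 24.0000
  k=1: S(1,0) = 27.5670; S(1,1) = 20.8946
  k=2: S(2,0) = 31.6640; S(2,1) = 24.0000; S(2,2) = 18.1910
  k=3: S(3,0) = 36.3701; S(3,1) = 27.5670; S(3,2) = 20.8946; S(3,3) = 15.8372
  k=4: S(4,0) = 41.7755; S(4,1) = 31.6640; S(4,2) = 24.0000; S(4,3) = 18.1910; S(4,4) = 13.7880
Terminal payoffs V(N, i) = max(S_T - K, 0):
  V(4,0) = 18.905502; V(4,1) = 8.794050; V(4,2) = 1.130000; V(4,3) = 0.000000; V(4,4) = 0.000000
Backward induction: V(k, i) = exp(-r*dt) * [p * V(k+1, i) + (1-p) * V(k+1, i+1)]; then take max(V_cont, immediate exercise) for American.
  V(3,0) = exp(-r*dt) * [p*18.905502 + (1-p)*8.794050] = 13.564296; exercise = 13.500064; V(3,0) = max -> 13.564296
  V(3,1) = exp(-r*dt) * [p*8.794050 + (1-p)*1.130000] = 4.761190; exercise = 4.696958; V(3,1) = max -> 4.761190
  V(3,2) = exp(-r*dt) * [p*1.130000 + (1-p)*0.000000] = 0.535856; exercise = 0.000000; V(3,2) = max -> 0.535856
  V(3,3) = exp(-r*dt) * [p*0.000000 + (1-p)*0.000000] = 0.000000; exercise = 0.000000; V(3,3) = max -> 0.000000
  V(2,0) = exp(-r*dt) * [p*13.564296 + (1-p)*4.761190] = 8.922332; exercise = 8.794050; V(2,0) = max -> 8.922332
  V(2,1) = exp(-r*dt) * [p*4.761190 + (1-p)*0.535856] = 2.538044; exercise = 1.130000; V(2,1) = max -> 2.538044
  V(2,2) = exp(-r*dt) * [p*0.535856 + (1-p)*0.000000] = 0.254108; exercise = 0.000000; V(2,2) = max -> 0.254108
  V(1,0) = exp(-r*dt) * [p*8.922332 + (1-p)*2.538044] = 5.558404; exercise = 4.696958; V(1,0) = max -> 5.558404
  V(1,1) = exp(-r*dt) * [p*2.538044 + (1-p)*0.254108] = 1.336458; exercise = 0.000000; V(1,1) = max -> 1.336458
  V(0,0) = exp(-r*dt) * [p*5.558404 + (1-p)*1.336458] = 3.334791; exercise = 1.130000; V(0,0) = max -> 3.334791

Answer: Price = V(0,0) = 3.3348


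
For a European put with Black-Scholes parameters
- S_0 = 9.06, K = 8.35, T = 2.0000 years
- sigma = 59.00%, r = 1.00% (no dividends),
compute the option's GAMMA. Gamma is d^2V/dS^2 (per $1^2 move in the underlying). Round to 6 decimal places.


Answer: Gamma = 0.045639

Derivation:
d1 = 0.5389682715; d2 = -0.2954177303
phi(d1) = 0.3450099810; exp(-qT) = 1.0000000000; exp(-rT) = 0.9801986733
Gamma = exp(-qT) * phi(d1) / (S * sigma * sqrt(T)) = 1.0000000000 * 0.3450099810 / (9.0600 * 0.5900 * 1.4142135624) = 0.045639


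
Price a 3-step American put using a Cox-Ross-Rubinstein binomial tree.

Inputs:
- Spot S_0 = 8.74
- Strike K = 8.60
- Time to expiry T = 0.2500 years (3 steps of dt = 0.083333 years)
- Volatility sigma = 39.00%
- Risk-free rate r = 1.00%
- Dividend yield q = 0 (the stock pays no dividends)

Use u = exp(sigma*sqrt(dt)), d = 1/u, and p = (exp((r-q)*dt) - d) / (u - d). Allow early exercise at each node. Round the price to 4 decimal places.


Answer: Price = V(0,0) = 0.6517

Derivation:
dt = T/N = 0.083333
u = exp(sigma*sqrt(dt)) = 1.119165; d = 1/u = 0.893523
p = (exp((r-q)*dt) - d) / (u - d) = 0.475579
Discount per step: exp(-r*dt) = 0.999167
Stock lattice S(k, i) with i counting down-moves:
  k=0: S(0,0) = 8.7400
  k=1: S(1,0) = 9.7815; S(1,1) = 7.8094
  k=2: S(2,0) = 10.9471; S(2,1) = 8.7400; S(2,2) = 6.9779
  k=3: S(3,0) = 12.2516; S(3,1) = 9.7815; S(3,2) = 7.8094; S(3,3) = 6.2349
Terminal payoffs V(N, i) = max(K - S_T, 0):
  V(3,0) = 0.000000; V(3,1) = 0.000000; V(3,2) = 0.790610; V(3,3) = 2.365114
Backward induction: V(k, i) = exp(-r*dt) * [p * V(k+1, i) + (1-p) * V(k+1, i+1)]; then take max(V_cont, immediate exercise) for American.
  V(2,0) = exp(-r*dt) * [p*0.000000 + (1-p)*0.000000] = 0.000000; exercise = 0.000000; V(2,0) = max -> 0.000000
  V(2,1) = exp(-r*dt) * [p*0.000000 + (1-p)*0.790610] = 0.414267; exercise = 0.000000; V(2,1) = max -> 0.414267
  V(2,2) = exp(-r*dt) * [p*0.790610 + (1-p)*2.365114] = 1.614967; exercise = 1.622131; V(2,2) = max -> 1.622131
  V(1,0) = exp(-r*dt) * [p*0.000000 + (1-p)*0.414267] = 0.217070; exercise = 0.000000; V(1,0) = max -> 0.217070
  V(1,1) = exp(-r*dt) * [p*0.414267 + (1-p)*1.622131] = 1.046824; exercise = 0.790610; V(1,1) = max -> 1.046824
  V(0,0) = exp(-r*dt) * [p*0.217070 + (1-p)*1.046824] = 0.651667; exercise = 0.000000; V(0,0) = max -> 0.651667


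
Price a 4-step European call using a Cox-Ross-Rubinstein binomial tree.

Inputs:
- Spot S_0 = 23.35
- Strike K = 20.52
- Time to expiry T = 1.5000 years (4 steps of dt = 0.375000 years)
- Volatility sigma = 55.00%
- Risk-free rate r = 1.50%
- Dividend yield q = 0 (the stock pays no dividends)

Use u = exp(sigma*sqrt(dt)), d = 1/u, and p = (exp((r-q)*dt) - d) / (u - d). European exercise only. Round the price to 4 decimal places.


dt = T/N = 0.375000
u = exp(sigma*sqrt(dt)) = 1.400466; d = 1/u = 0.714048
p = (exp((r-q)*dt) - d) / (u - d) = 0.424804
Discount per step: exp(-r*dt) = 0.994391
Stock lattice S(k, i) with i counting down-moves:
  k=0: S(0,0) = 23.3500
  k=1: S(1,0) = 32.7009; S(1,1) = 16.6730
  k=2: S(2,0) = 45.7965; S(2,1) = 23.3500; S(2,2) = 11.9053
  k=3: S(3,0) = 64.1364; S(3,1) = 32.7009; S(3,2) = 16.6730; S(3,3) = 8.5010
  k=4: S(4,0) = 89.8208; S(4,1) = 45.7965; S(4,2) = 23.3500; S(4,3) = 11.9053; S(4,4) = 6.0701
Terminal payoffs V(N, i) = max(S_T - K, 0):
  V(4,0) = 69.300779; V(4,1) = 25.276454; V(4,2) = 2.830000; V(4,3) = 0.000000; V(4,4) = 0.000000
Backward induction: V(k, i) = exp(-r*dt) * [p * V(k+1, i) + (1-p) * V(k+1, i+1)].
  V(3,0) = exp(-r*dt) * [p*69.300779 + (1-p)*25.276454] = 43.731465
  V(3,1) = exp(-r*dt) * [p*25.276454 + (1-p)*2.830000] = 12.295976
  V(3,2) = exp(-r*dt) * [p*2.830000 + (1-p)*0.000000] = 1.195451
  V(3,3) = exp(-r*dt) * [p*0.000000 + (1-p)*0.000000] = 0.000000
  V(2,0) = exp(-r*dt) * [p*43.731465 + (1-p)*12.295976] = 25.506010
  V(2,1) = exp(-r*dt) * [p*12.295976 + (1-p)*1.195451] = 5.877838
  V(2,2) = exp(-r*dt) * [p*1.195451 + (1-p)*0.000000] = 0.504983
  V(1,0) = exp(-r*dt) * [p*25.506010 + (1-p)*5.877838] = 14.136217
  V(1,1) = exp(-r*dt) * [p*5.877838 + (1-p)*0.504983] = 2.771757
  V(0,0) = exp(-r*dt) * [p*14.136217 + (1-p)*2.771757] = 7.556794

Answer: Price = V(0,0) = 7.5568


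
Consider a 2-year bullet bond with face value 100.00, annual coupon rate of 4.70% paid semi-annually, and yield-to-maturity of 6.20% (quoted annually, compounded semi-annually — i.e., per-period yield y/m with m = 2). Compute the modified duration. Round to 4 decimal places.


Answer: Modified duration = 1.8730

Derivation:
Coupon per period c = face * coupon_rate / m = 2.350000
Periods per year m = 2; per-period yield y/m = 0.031000
Number of cashflows N = 4
Cashflows (t years, CF_t, discount factor 1/(1+y/m)^(m*t), PV):
  t = 0.5000: CF_t = 2.350000, DF = 0.969932, PV = 2.279340
  t = 1.0000: CF_t = 2.350000, DF = 0.940768, PV = 2.210805
  t = 1.5000: CF_t = 2.350000, DF = 0.912481, PV = 2.144331
  t = 2.0000: CF_t = 102.350000, DF = 0.885045, PV = 90.584353
Price P = sum_t PV_t = 97.218830
First compute Macaulay numerator sum_t t * PV_t:
  t * PV_t at t = 0.5000: 1.139670
  t * PV_t at t = 1.0000: 2.210805
  t * PV_t at t = 1.5000: 3.216497
  t * PV_t at t = 2.0000: 181.168706
Macaulay duration D = 187.735678 / 97.218830 = 1.931063
Modified duration = D / (1 + y/m) = 1.931063 / (1 + 0.031000) = 1.873000


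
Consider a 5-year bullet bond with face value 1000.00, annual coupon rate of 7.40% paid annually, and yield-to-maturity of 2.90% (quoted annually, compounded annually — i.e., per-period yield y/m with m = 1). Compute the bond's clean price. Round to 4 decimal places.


Coupon per period c = face * coupon_rate / m = 74.000000
Periods per year m = 1; per-period yield y/m = 0.029000
Number of cashflows N = 5
Cashflows (t years, CF_t, discount factor 1/(1+y/m)^(m*t), PV):
  t = 1.0000: CF_t = 74.000000, DF = 0.971817, PV = 71.914480
  t = 2.0000: CF_t = 74.000000, DF = 0.944429, PV = 69.887736
  t = 3.0000: CF_t = 74.000000, DF = 0.917812, PV = 67.918111
  t = 4.0000: CF_t = 74.000000, DF = 0.891946, PV = 66.003995
  t = 5.0000: CF_t = 1074.000000, DF = 0.866808, PV = 930.952254
Price P = sum_t PV_t = 1206.676575

Answer: Price = 1206.6766


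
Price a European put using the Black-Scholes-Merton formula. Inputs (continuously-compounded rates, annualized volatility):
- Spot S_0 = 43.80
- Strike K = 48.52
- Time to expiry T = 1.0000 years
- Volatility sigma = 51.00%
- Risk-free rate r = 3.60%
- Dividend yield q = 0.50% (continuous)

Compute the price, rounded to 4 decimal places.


Answer: Price = 10.7946

Derivation:
d1 = (ln(S/K) + (r - q + 0.5*sigma^2) * T) / (sigma * sqrt(T)) = 0.11511320
d2 = d1 - sigma * sqrt(T) = -0.39488680
exp(-rT) = 0.96464029; exp(-qT) = 0.99501248
P = K * exp(-rT) * N(-d2) - S_0 * exp(-qT) * N(-d1)
N(-d1) = 0.45417770; N(-d2) = 0.65353678
P = 48.5200 * 0.96464029 * 0.65353678 - 43.8000 * 0.99501248 * 0.45417770 = 10.7946


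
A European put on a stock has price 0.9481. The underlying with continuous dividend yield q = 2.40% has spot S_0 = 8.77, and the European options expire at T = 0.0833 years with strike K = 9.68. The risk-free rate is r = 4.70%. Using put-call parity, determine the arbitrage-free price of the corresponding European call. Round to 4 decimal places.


Put-call parity: C - P = S_0 * exp(-qT) - K * exp(-rT).
S_0 * exp(-qT) = 8.7700 * 0.99800280 = 8.75248453
K * exp(-rT) = 9.6800 * 0.99609255 = 9.64217592
C = P + S*exp(-qT) - K*exp(-rT)
C = 0.9481 + 8.75248453 - 9.64217592 = 0.0584

Answer: Call price = 0.0584


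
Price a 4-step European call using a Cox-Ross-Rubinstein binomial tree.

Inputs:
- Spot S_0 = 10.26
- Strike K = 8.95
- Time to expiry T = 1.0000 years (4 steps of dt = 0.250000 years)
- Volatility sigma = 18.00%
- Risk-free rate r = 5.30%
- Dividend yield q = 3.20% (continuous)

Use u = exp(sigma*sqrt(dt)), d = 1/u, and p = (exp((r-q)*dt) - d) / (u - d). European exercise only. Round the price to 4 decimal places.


dt = T/N = 0.250000
u = exp(sigma*sqrt(dt)) = 1.094174; d = 1/u = 0.913931
p = (exp((r-q)*dt) - d) / (u - d) = 0.506719
Discount per step: exp(-r*dt) = 0.986837
Stock lattice S(k, i) with i counting down-moves:
  k=0: S(0,0) = 10.2600
  k=1: S(1,0) = 11.2262; S(1,1) = 9.3769
  k=2: S(2,0) = 12.2835; S(2,1) = 10.2600; S(2,2) = 8.5699
  k=3: S(3,0) = 13.4402; S(3,1) = 11.2262; S(3,2) = 9.3769; S(3,3) = 7.8323
  k=4: S(4,0) = 14.7060; S(4,1) = 12.2835; S(4,2) = 10.2600; S(4,3) = 8.5699; S(4,4) = 7.1582
Terminal payoffs V(N, i) = max(S_T - K, 0):
  V(4,0) = 5.755960; V(4,1) = 3.333450; V(4,2) = 1.310000; V(4,3) = 0.000000; V(4,4) = 0.000000
Backward induction: V(k, i) = exp(-r*dt) * [p * V(k+1, i) + (1-p) * V(k+1, i+1)].
  V(3,0) = exp(-r*dt) * [p*5.755960 + (1-p)*3.333450] = 4.500948
  V(3,1) = exp(-r*dt) * [p*3.333450 + (1-p)*1.310000] = 2.304582
  V(3,2) = exp(-r*dt) * [p*1.310000 + (1-p)*0.000000] = 0.655065
  V(3,3) = exp(-r*dt) * [p*0.000000 + (1-p)*0.000000] = 0.000000
  V(2,0) = exp(-r*dt) * [p*4.500948 + (1-p)*2.304582] = 3.372539
  V(2,1) = exp(-r*dt) * [p*2.304582 + (1-p)*0.655065] = 1.471282
  V(2,2) = exp(-r*dt) * [p*0.655065 + (1-p)*0.000000] = 0.327565
  V(1,0) = exp(-r*dt) * [p*3.372539 + (1-p)*1.471282] = 2.402639
  V(1,1) = exp(-r*dt) * [p*1.471282 + (1-p)*0.327565] = 0.895168
  V(0,0) = exp(-r*dt) * [p*2.402639 + (1-p)*0.895168] = 1.637195

Answer: Price = V(0,0) = 1.6372


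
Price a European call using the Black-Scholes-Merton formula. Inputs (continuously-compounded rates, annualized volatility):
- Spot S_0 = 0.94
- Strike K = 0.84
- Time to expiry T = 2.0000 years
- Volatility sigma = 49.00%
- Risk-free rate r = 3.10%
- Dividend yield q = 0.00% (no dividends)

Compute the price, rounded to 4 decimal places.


Answer: Price = 0.3167

Derivation:
d1 = (ln(S/K) + (r - q + 0.5*sigma^2) * T) / (sigma * sqrt(T)) = 0.59826715
d2 = d1 - sigma * sqrt(T) = -0.09469750
exp(-rT) = 0.93988289; exp(-qT) = 1.00000000
C = S_0 * exp(-qT) * N(d1) - K * exp(-rT) * N(d2)
N(d1) = 0.72516915; N(d2) = 0.46227755
C = 0.9400 * 1.00000000 * 0.72516915 - 0.8400 * 0.93988289 * 0.46227755 = 0.3167


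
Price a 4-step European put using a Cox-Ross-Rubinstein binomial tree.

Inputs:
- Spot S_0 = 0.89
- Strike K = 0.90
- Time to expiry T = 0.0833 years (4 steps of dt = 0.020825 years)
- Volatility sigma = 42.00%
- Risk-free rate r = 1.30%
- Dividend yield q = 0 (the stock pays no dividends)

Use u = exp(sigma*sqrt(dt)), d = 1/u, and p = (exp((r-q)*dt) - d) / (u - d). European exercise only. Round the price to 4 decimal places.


dt = T/N = 0.020825
u = exp(sigma*sqrt(dt)) = 1.062484; d = 1/u = 0.941191
p = (exp((r-q)*dt) - d) / (u - d) = 0.487085
Discount per step: exp(-r*dt) = 0.999729
Stock lattice S(k, i) with i counting down-moves:
  k=0: S(0,0) = 0.8900
  k=1: S(1,0) = 0.9456; S(1,1) = 0.8377
  k=2: S(2,0) = 1.0047; S(2,1) = 0.8900; S(2,2) = 0.7884
  k=3: S(3,0) = 1.0675; S(3,1) = 0.9456; S(3,2) = 0.8377; S(3,3) = 0.7420
  k=4: S(4,0) = 1.1342; S(4,1) = 1.0047; S(4,2) = 0.8900; S(4,3) = 0.7884; S(4,4) = 0.6984
Terminal payoffs V(N, i) = max(K - S_T, 0):
  V(4,0) = 0.000000; V(4,1) = 0.000000; V(4,2) = 0.010000; V(4,3) = 0.111603; V(4,4) = 0.201606
Backward induction: V(k, i) = exp(-r*dt) * [p * V(k+1, i) + (1-p) * V(k+1, i+1)].
  V(3,0) = exp(-r*dt) * [p*0.000000 + (1-p)*0.000000] = 0.000000
  V(3,1) = exp(-r*dt) * [p*0.000000 + (1-p)*0.010000] = 0.005128
  V(3,2) = exp(-r*dt) * [p*0.010000 + (1-p)*0.111603] = 0.062097
  V(3,3) = exp(-r*dt) * [p*0.111603 + (1-p)*0.201606] = 0.157724
  V(2,0) = exp(-r*dt) * [p*0.000000 + (1-p)*0.005128] = 0.002629
  V(2,1) = exp(-r*dt) * [p*0.005128 + (1-p)*0.062097] = 0.034339
  V(2,2) = exp(-r*dt) * [p*0.062097 + (1-p)*0.157724] = 0.111116
  V(1,0) = exp(-r*dt) * [p*0.002629 + (1-p)*0.034339] = 0.018889
  V(1,1) = exp(-r*dt) * [p*0.034339 + (1-p)*0.111116] = 0.073699
  V(0,0) = exp(-r*dt) * [p*0.018889 + (1-p)*0.073699] = 0.046989

Answer: Price = V(0,0) = 0.0470
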